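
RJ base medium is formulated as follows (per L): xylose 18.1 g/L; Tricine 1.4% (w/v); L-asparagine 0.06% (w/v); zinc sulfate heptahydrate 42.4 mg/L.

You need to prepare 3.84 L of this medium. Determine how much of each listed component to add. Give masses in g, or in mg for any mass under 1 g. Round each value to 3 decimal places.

Scale factor relative to 1 L: 3.84.
xylose: 18.1 g/L × 3.84 L = 69.504 g
Tricine: 1.4% w/v = 14 g/L → 14 × 3.84 L = 53.760 g
L-asparagine: 0.06 g per 100 mL × 3840 mL ÷ 100 = 2.304 g
zinc sulfate heptahydrate: 42.4 mg/L × 3.84 L = 162.816 mg

xylose 69.504 g; Tricine 53.760 g; L-asparagine 2.304 g; zinc sulfate heptahydrate 162.816 mg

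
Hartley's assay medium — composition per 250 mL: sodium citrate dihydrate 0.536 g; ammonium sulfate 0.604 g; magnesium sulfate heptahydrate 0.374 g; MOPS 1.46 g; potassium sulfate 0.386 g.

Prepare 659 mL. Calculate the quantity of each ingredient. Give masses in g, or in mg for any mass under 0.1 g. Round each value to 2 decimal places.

sodium citrate dihydrate 1.41 g; ammonium sulfate 1.59 g; magnesium sulfate heptahydrate 0.99 g; MOPS 3.85 g; potassium sulfate 1.02 g

Scale factor = 659 mL / 250 mL = 2.636.
sodium citrate dihydrate: 0.536 g × (659 mL / 250 mL) = 1.41 g
ammonium sulfate: 0.604 g × (659 mL / 250 mL) = 1.59 g
magnesium sulfate heptahydrate: 0.374 g × (659 mL / 250 mL) = 0.99 g
MOPS: 1.46 g × (659 mL / 250 mL) = 3.85 g
potassium sulfate: 0.386 g × (659 mL / 250 mL) = 1.02 g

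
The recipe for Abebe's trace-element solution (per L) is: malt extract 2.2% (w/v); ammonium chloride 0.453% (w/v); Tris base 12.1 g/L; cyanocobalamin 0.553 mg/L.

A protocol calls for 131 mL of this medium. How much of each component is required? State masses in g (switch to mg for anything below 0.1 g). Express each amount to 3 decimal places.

malt extract 2.882 g; ammonium chloride 0.593 g; Tris base 1.585 g; cyanocobalamin 0.072 mg

Scale factor relative to 1 L: 0.131.
malt extract: 2.2 g per 100 mL × 131 mL ÷ 100 = 2.882 g
ammonium chloride: 0.453% w/v = 4.53 g/L → 4.53 × 0.131 L = 0.593 g
Tris base: 12.1 g/L × 0.131 L = 1.585 g
cyanocobalamin: 0.553 mg/L × 0.131 L = 0.072 mg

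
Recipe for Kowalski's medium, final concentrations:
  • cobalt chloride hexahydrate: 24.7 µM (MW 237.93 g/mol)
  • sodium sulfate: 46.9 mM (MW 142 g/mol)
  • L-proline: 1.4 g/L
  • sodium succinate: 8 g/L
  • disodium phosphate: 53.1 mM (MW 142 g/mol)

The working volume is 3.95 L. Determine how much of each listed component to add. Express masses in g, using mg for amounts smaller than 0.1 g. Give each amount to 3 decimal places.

cobalt chloride hexahydrate 23.214 mg; sodium sulfate 26.306 g; L-proline 5.530 g; sodium succinate 31.600 g; disodium phosphate 29.784 g

Working volume: 3.95 L.
cobalt chloride hexahydrate: 24.7 µmol/L × 237.93 g/mol × 3.95 L ÷ 1000 = 23.214 mg
sodium sulfate: 46.9 mmol/L × 142 g/mol × 3.95 L ÷ 1000 = 26.306 g
L-proline: 1.4 g/L × 3.95 L = 5.530 g
sodium succinate: 8 g/L × 3.95 L = 31.600 g
disodium phosphate: 53.1 mmol/L × 142 g/mol × 3.95 L ÷ 1000 = 29.784 g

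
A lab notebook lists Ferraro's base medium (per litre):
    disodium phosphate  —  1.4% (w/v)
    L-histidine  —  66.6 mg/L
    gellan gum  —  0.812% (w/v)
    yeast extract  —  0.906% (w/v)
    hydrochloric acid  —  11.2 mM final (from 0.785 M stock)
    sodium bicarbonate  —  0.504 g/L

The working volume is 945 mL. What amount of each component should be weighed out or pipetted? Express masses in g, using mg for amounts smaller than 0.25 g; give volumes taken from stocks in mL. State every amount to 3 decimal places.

disodium phosphate 13.230 g; L-histidine 62.937 mg; gellan gum 7.673 g; yeast extract 8.562 g; hydrochloric acid 13.483 mL; sodium bicarbonate 0.476 g

Target volume = 945 mL = 0.945 L.
disodium phosphate: 1.4% w/v = 14 g/L → 14 × 0.945 L = 13.230 g
L-histidine: 66.6 mg/L × 0.945 L = 62.937 mg
gellan gum: 0.812 g per 100 mL × 945 mL ÷ 100 = 7.673 g
yeast extract: 0.906% w/v = 9.06 g/L → 9.06 × 0.945 L = 8.562 g
hydrochloric acid: V = C2·V2/C1 = 11.2 mM × 945 mL ÷ 785 mM = 13.483 mL
sodium bicarbonate: 0.504 g/L × 0.945 L = 0.476 g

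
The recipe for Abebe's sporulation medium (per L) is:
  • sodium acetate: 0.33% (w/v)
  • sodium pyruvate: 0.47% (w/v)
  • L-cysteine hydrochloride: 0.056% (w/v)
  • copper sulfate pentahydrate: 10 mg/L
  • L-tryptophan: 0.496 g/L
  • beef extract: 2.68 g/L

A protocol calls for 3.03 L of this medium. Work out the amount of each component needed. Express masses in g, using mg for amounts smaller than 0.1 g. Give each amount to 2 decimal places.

Working volume: 3.03 L.
sodium acetate: 0.33% w/v = 3.3 g/L → 3.3 × 3.03 L = 10.00 g
sodium pyruvate: 0.47% w/v = 4.7 g/L → 4.7 × 3.03 L = 14.24 g
L-cysteine hydrochloride: 0.056% w/v = 0.56 g/L → 0.56 × 3.03 L = 1.70 g
copper sulfate pentahydrate: 10 mg/L × 3.03 L = 30.30 mg
L-tryptophan: 0.496 g/L × 3.03 L = 1.50 g
beef extract: 2.68 g/L × 3.03 L = 8.12 g

sodium acetate 10.00 g; sodium pyruvate 14.24 g; L-cysteine hydrochloride 1.70 g; copper sulfate pentahydrate 30.30 mg; L-tryptophan 1.50 g; beef extract 8.12 g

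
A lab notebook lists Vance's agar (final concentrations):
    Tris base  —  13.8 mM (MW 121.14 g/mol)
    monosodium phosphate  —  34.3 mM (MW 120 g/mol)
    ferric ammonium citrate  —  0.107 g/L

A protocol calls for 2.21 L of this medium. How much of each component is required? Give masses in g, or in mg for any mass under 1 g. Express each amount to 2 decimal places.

Working volume: 2.21 L.
Tris base: 13.8 mmol/L × 121.14 g/mol × 2.21 L ÷ 1000 = 3.69 g
monosodium phosphate: 34.3 mmol/L × 120 g/mol × 2.21 L ÷ 1000 = 9.10 g
ferric ammonium citrate: 0.107 g/L × 2.21 L = 0.23647 g = 236.47 mg

Tris base 3.69 g; monosodium phosphate 9.10 g; ferric ammonium citrate 236.47 mg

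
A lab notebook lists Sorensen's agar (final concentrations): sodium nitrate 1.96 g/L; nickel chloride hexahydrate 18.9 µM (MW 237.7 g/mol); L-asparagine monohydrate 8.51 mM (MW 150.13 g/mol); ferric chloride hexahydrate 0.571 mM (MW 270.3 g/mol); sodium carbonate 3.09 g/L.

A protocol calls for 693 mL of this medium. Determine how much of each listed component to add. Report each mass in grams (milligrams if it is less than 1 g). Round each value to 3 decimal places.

Working volume: 693 mL = 0.693 L.
sodium nitrate: 1.96 g/L × 0.693 L = 1.358 g
nickel chloride hexahydrate: 18.9 µmol/L × 237.7 g/mol × 0.693 L ÷ 1000 = 3.113 mg
L-asparagine monohydrate: 8.51 mmol/L × 150.13 mg/mmol × 0.693 L = 885.381 mg
ferric chloride hexahydrate: 0.571 mmol/L × 270.3 mg/mmol × 0.693 L = 106.959 mg
sodium carbonate: 3.09 g/L × 0.693 L = 2.141 g

sodium nitrate 1.358 g; nickel chloride hexahydrate 3.113 mg; L-asparagine monohydrate 885.381 mg; ferric chloride hexahydrate 106.959 mg; sodium carbonate 2.141 g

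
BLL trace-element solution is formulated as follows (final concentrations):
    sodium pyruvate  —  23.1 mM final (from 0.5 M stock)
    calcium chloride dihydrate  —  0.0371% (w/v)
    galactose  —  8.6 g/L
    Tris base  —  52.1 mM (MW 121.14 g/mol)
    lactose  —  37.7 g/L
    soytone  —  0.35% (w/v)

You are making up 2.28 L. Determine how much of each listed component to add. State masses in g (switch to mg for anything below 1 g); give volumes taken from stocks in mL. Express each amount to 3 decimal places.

Scale factor relative to 1 L: 2.28.
sodium pyruvate: C1V1 = C2V2 → 23.1 mM × 2280 mL ÷ 500 mM = 105.336 mL
calcium chloride dihydrate: 0.0371% w/v = 0.371 g/L → 0.371 × 2.28 L = 0.84588 g = 845.880 mg
galactose: 8.6 g/L × 2.28 L = 19.608 g
Tris base: 52.1 mmol/L × 121.14 g/mol × 2.28 L ÷ 1000 = 14.390 g
lactose: 37.7 g/L × 2.28 L = 85.956 g
soytone: 0.35% w/v = 3.5 g/L → 3.5 × 2.28 L = 7.980 g

sodium pyruvate 105.336 mL; calcium chloride dihydrate 845.880 mg; galactose 19.608 g; Tris base 14.390 g; lactose 85.956 g; soytone 7.980 g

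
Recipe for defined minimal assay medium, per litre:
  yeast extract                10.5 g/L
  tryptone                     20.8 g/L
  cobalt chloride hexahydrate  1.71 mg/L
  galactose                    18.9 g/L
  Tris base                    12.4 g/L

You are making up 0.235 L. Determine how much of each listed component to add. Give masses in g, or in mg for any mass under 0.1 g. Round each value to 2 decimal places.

yeast extract 2.47 g; tryptone 4.89 g; cobalt chloride hexahydrate 0.40 mg; galactose 4.44 g; Tris base 2.91 g

Scale factor relative to 1 L: 0.235.
yeast extract: 10.5 g/L × 0.235 L = 2.47 g
tryptone: 20.8 g/L × 0.235 L = 4.89 g
cobalt chloride hexahydrate: 1.71 mg/L × 0.235 L = 0.40 mg
galactose: 18.9 g/L × 0.235 L = 4.44 g
Tris base: 12.4 g/L × 0.235 L = 2.91 g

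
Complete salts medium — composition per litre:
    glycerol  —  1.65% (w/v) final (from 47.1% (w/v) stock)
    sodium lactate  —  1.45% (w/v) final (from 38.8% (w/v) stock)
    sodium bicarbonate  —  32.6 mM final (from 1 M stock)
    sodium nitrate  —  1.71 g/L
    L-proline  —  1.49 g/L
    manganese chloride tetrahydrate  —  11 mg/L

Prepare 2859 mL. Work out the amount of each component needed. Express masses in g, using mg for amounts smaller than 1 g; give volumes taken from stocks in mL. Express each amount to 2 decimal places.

Working volume: 2859 mL = 2.859 L.
glycerol: V = C2·V2/C1 = 1.65% ÷ 47.1% × 2859 mL = 100.16 mL
sodium lactate: V = C2·V2/C1 = 1.45% ÷ 38.8% × 2859 mL = 106.84 mL
sodium bicarbonate: dilute stock: 32.6 mM × 2859 mL ÷ 1000 mM = 93.20 mL
sodium nitrate: 1.71 g/L × 2.859 L = 4.89 g
L-proline: 1.49 g/L × 2.859 L = 4.26 g
manganese chloride tetrahydrate: 11 mg/L × 2.859 L = 31.45 mg

glycerol 100.16 mL; sodium lactate 106.84 mL; sodium bicarbonate 93.20 mL; sodium nitrate 4.89 g; L-proline 4.26 g; manganese chloride tetrahydrate 31.45 mg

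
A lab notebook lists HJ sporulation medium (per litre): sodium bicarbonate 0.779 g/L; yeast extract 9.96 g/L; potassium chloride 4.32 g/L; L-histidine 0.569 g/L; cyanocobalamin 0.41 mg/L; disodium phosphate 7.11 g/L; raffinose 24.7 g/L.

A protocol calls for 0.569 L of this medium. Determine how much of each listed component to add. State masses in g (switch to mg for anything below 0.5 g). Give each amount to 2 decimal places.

sodium bicarbonate 443.25 mg; yeast extract 5.67 g; potassium chloride 2.46 g; L-histidine 323.76 mg; cyanocobalamin 0.23 mg; disodium phosphate 4.05 g; raffinose 14.05 g

Scale factor relative to 1 L: 0.569.
sodium bicarbonate: 0.779 g/L × 0.569 L = 0.443251 g = 443.25 mg
yeast extract: 9.96 g/L × 0.569 L = 5.67 g
potassium chloride: 4.32 g/L × 0.569 L = 2.46 g
L-histidine: 0.569 g/L × 0.569 L = 0.323761 g = 323.76 mg
cyanocobalamin: 0.41 mg/L × 0.569 L = 0.23 mg
disodium phosphate: 7.11 g/L × 0.569 L = 4.05 g
raffinose: 24.7 g/L × 0.569 L = 14.05 g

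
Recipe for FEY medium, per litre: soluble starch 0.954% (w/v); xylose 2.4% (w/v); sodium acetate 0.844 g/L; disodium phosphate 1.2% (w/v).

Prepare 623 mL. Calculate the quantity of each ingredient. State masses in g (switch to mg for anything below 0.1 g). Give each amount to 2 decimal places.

Working volume: 623 mL = 0.623 L.
soluble starch: 0.954% w/v = 9.54 g/L → 9.54 × 0.623 L = 5.94 g
xylose: 2.4 g per 100 mL × 623 mL ÷ 100 = 14.95 g
sodium acetate: 0.844 g/L × 0.623 L = 0.53 g
disodium phosphate: 1.2 g per 100 mL × 623 mL ÷ 100 = 7.48 g

soluble starch 5.94 g; xylose 14.95 g; sodium acetate 0.53 g; disodium phosphate 7.48 g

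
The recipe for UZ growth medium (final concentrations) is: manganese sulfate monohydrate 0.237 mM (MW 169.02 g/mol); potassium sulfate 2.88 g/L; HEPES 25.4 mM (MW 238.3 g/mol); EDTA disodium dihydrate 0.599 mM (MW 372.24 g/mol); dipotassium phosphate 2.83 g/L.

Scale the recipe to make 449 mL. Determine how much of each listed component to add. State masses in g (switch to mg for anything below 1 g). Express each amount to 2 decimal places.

manganese sulfate monohydrate 17.99 mg; potassium sulfate 1.29 g; HEPES 2.72 g; EDTA disodium dihydrate 100.11 mg; dipotassium phosphate 1.27 g

Target volume = 449 mL = 0.449 L.
manganese sulfate monohydrate: 0.237 mmol/L × 169.02 mg/mmol × 0.449 L = 17.99 mg
potassium sulfate: 2.88 g/L × 0.449 L = 1.29 g
HEPES: 25.4 mmol/L × 238.3 g/mol × 0.449 L ÷ 1000 = 2.72 g
EDTA disodium dihydrate: 0.599 mmol/L × 372.24 mg/mmol × 0.449 L = 100.11 mg
dipotassium phosphate: 2.83 g/L × 0.449 L = 1.27 g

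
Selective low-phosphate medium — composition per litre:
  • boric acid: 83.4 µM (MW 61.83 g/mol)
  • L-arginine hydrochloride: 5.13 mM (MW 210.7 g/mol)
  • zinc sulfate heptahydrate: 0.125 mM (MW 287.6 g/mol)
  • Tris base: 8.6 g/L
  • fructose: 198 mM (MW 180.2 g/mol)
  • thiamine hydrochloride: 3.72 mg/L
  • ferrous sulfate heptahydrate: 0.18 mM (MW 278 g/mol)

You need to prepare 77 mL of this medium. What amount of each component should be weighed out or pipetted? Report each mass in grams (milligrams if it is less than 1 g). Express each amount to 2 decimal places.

Working volume: 77 mL = 0.077 L.
boric acid: 83.4 µmol/L × 61.83 g/mol × 0.077 L ÷ 1000 = 0.40 mg
L-arginine hydrochloride: 5.13 mmol/L × 210.7 mg/mmol × 0.077 L = 83.23 mg
zinc sulfate heptahydrate: 0.125 mmol/L × 287.6 mg/mmol × 0.077 L = 2.77 mg
Tris base: 8.6 g/L × 0.077 L = 0.6622 g = 662.20 mg
fructose: 198 mmol/L × 180.2 g/mol × 0.077 L ÷ 1000 = 2.75 g
thiamine hydrochloride: 3.72 mg/L × 0.077 L = 0.29 mg
ferrous sulfate heptahydrate: 0.18 mmol/L × 278 mg/mmol × 0.077 L = 3.85 mg

boric acid 0.40 mg; L-arginine hydrochloride 83.23 mg; zinc sulfate heptahydrate 2.77 mg; Tris base 662.20 mg; fructose 2.75 g; thiamine hydrochloride 0.29 mg; ferrous sulfate heptahydrate 3.85 mg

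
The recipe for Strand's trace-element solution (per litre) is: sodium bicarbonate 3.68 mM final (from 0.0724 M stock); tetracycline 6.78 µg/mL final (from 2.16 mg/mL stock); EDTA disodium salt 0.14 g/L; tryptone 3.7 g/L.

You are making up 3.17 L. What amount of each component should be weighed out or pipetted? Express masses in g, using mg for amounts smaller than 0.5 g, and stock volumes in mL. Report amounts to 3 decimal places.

sodium bicarbonate 161.127 mL; tetracycline 9.950 mL; EDTA disodium salt 443.800 mg; tryptone 11.729 g

Scale factor relative to 1 L: 3.17.
sodium bicarbonate: V = C2·V2/C1 = 3.68 mM × 3170 mL ÷ 72.4 mM = 161.127 mL
tetracycline: dilute stock: 6.78 µg/mL × 3170 mL ÷ 2160 µg/mL = 9.950 mL
EDTA disodium salt: 0.14 g/L × 3.17 L = 0.4438 g = 443.800 mg
tryptone: 3.7 g/L × 3.17 L = 11.729 g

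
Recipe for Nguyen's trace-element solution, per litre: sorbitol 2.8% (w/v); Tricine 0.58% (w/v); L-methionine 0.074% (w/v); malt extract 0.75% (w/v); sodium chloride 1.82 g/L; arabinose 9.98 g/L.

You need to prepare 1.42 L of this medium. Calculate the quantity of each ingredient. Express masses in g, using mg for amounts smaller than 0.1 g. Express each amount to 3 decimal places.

sorbitol 39.760 g; Tricine 8.236 g; L-methionine 1.051 g; malt extract 10.650 g; sodium chloride 2.584 g; arabinose 14.172 g

Scale factor relative to 1 L: 1.42.
sorbitol: 2.8% w/v = 28 g/L → 28 × 1.42 L = 39.760 g
Tricine: 0.58 g per 100 mL × 1420 mL ÷ 100 = 8.236 g
L-methionine: 0.074 g per 100 mL × 1420 mL ÷ 100 = 1.051 g
malt extract: 0.75% w/v = 7.5 g/L → 7.5 × 1.42 L = 10.650 g
sodium chloride: 1.82 g/L × 1.42 L = 2.584 g
arabinose: 9.98 g/L × 1.42 L = 14.172 g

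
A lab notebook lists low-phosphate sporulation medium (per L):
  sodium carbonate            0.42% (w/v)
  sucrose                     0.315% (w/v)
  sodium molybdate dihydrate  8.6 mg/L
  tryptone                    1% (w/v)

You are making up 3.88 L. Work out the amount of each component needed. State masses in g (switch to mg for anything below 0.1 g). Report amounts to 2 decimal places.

Working volume: 3.88 L.
sodium carbonate: 0.42 g per 100 mL × 3880 mL ÷ 100 = 16.30 g
sucrose: 0.315% w/v = 3.15 g/L → 3.15 × 3.88 L = 12.22 g
sodium molybdate dihydrate: 8.6 mg/L × 3.88 L = 33.37 mg
tryptone: 1 g per 100 mL × 3880 mL ÷ 100 = 38.80 g

sodium carbonate 16.30 g; sucrose 12.22 g; sodium molybdate dihydrate 33.37 mg; tryptone 38.80 g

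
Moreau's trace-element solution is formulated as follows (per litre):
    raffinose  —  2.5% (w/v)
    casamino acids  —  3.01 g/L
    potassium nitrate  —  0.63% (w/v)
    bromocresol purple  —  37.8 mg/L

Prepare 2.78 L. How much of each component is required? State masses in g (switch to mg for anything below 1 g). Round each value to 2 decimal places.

raffinose 69.50 g; casamino acids 8.37 g; potassium nitrate 17.51 g; bromocresol purple 105.08 mg

Scale factor relative to 1 L: 2.78.
raffinose: 2.5% w/v = 25 g/L → 25 × 2.78 L = 69.50 g
casamino acids: 3.01 g/L × 2.78 L = 8.37 g
potassium nitrate: 0.63% w/v = 6.3 g/L → 6.3 × 2.78 L = 17.51 g
bromocresol purple: 37.8 mg/L × 2.78 L = 105.08 mg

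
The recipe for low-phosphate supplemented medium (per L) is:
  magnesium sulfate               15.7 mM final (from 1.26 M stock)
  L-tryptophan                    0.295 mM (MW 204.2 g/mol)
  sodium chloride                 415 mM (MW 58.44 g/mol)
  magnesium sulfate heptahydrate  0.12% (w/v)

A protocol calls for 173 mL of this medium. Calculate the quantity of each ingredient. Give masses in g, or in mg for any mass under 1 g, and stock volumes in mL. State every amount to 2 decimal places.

magnesium sulfate 2.16 mL; L-tryptophan 10.42 mg; sodium chloride 4.20 g; magnesium sulfate heptahydrate 207.60 mg

Working volume: 173 mL = 0.173 L.
magnesium sulfate: dilute stock: 15.7 mM × 173 mL ÷ 1260 mM = 2.16 mL
L-tryptophan: 0.295 mmol/L × 204.2 mg/mmol × 0.173 L = 10.42 mg
sodium chloride: 415 mmol/L × 58.44 g/mol × 0.173 L ÷ 1000 = 4.20 g
magnesium sulfate heptahydrate: 0.12% w/v = 1.2 g/L → 1.2 × 0.173 L = 0.2076 g = 207.60 mg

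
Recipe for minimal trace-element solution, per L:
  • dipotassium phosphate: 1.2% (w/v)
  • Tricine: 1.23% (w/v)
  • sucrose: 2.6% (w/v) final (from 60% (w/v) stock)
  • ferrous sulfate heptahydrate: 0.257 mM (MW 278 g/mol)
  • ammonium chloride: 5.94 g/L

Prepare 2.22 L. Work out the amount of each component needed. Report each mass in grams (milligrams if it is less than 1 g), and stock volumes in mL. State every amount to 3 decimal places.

dipotassium phosphate 26.640 g; Tricine 27.306 g; sucrose 96.200 mL; ferrous sulfate heptahydrate 158.610 mg; ammonium chloride 13.187 g

Scale factor relative to 1 L: 2.22.
dipotassium phosphate: 1.2% w/v = 12 g/L → 12 × 2.22 L = 26.640 g
Tricine: 1.23% w/v = 12.3 g/L → 12.3 × 2.22 L = 27.306 g
sucrose: dilute stock: 2.6% ÷ 60% × 2220 mL = 96.200 mL
ferrous sulfate heptahydrate: 0.257 mmol/L × 278 mg/mmol × 2.22 L = 158.610 mg
ammonium chloride: 5.94 g/L × 2.22 L = 13.187 g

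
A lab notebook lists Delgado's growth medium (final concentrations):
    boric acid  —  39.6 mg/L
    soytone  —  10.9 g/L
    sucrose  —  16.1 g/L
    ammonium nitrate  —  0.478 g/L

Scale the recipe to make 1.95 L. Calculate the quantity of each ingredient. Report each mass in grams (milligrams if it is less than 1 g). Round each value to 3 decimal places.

Working volume: 1.95 L.
boric acid: 39.6 mg/L × 1.95 L = 77.220 mg
soytone: 10.9 g/L × 1.95 L = 21.255 g
sucrose: 16.1 g/L × 1.95 L = 31.395 g
ammonium nitrate: 0.478 g/L × 1.95 L = 0.9321 g = 932.100 mg

boric acid 77.220 mg; soytone 21.255 g; sucrose 31.395 g; ammonium nitrate 932.100 mg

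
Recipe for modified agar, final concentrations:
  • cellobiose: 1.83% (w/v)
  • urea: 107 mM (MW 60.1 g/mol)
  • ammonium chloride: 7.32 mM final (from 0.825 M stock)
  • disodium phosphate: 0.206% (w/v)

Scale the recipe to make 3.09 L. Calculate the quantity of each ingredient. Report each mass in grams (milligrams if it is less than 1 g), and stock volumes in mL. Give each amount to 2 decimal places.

Scale factor relative to 1 L: 3.09.
cellobiose: 1.83 g per 100 mL × 3090 mL ÷ 100 = 56.55 g
urea: 107 mmol/L × 60.1 g/mol × 3.09 L ÷ 1000 = 19.87 g
ammonium chloride: V = C2·V2/C1 = 7.32 mM × 3090 mL ÷ 825 mM = 27.42 mL
disodium phosphate: 0.206 g per 100 mL × 3090 mL ÷ 100 = 6.37 g

cellobiose 56.55 g; urea 19.87 g; ammonium chloride 27.42 mL; disodium phosphate 6.37 g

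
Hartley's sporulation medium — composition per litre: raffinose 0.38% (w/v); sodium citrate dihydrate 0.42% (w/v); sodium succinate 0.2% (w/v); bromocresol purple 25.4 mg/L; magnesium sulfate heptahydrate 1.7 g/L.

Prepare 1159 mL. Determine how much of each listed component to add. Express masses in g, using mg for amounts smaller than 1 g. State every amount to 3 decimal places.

Scale factor relative to 1 L: 1.159.
raffinose: 0.38 g per 100 mL × 1159 mL ÷ 100 = 4.404 g
sodium citrate dihydrate: 0.42 g per 100 mL × 1159 mL ÷ 100 = 4.868 g
sodium succinate: 0.2 g per 100 mL × 1159 mL ÷ 100 = 2.318 g
bromocresol purple: 25.4 mg/L × 1.159 L = 29.439 mg
magnesium sulfate heptahydrate: 1.7 g/L × 1.159 L = 1.970 g

raffinose 4.404 g; sodium citrate dihydrate 4.868 g; sodium succinate 2.318 g; bromocresol purple 29.439 mg; magnesium sulfate heptahydrate 1.970 g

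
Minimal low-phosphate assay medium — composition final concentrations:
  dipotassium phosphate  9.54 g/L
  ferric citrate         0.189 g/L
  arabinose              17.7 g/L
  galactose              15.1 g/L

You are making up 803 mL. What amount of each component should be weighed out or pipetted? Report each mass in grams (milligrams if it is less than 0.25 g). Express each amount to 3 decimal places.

Working volume: 803 mL = 0.803 L.
dipotassium phosphate: 9.54 g/L × 0.803 L = 7.661 g
ferric citrate: 0.189 g/L × 0.803 L = 0.151767 g = 151.767 mg
arabinose: 17.7 g/L × 0.803 L = 14.213 g
galactose: 15.1 g/L × 0.803 L = 12.125 g

dipotassium phosphate 7.661 g; ferric citrate 151.767 mg; arabinose 14.213 g; galactose 12.125 g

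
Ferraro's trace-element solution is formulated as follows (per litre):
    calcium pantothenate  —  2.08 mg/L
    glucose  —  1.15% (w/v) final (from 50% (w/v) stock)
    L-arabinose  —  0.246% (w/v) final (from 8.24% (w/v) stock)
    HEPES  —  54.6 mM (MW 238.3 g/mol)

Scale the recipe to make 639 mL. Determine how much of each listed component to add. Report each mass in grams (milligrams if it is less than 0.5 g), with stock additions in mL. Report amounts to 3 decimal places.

Working volume: 639 mL = 0.639 L.
calcium pantothenate: 2.08 mg/L × 0.639 L = 1.329 mg
glucose: V = C2·V2/C1 = 1.15% ÷ 50% × 639 mL = 14.697 mL
L-arabinose: V = C2·V2/C1 = 0.246% ÷ 8.24% × 639 mL = 19.077 mL
HEPES: 54.6 mmol/L × 238.3 g/mol × 0.639 L ÷ 1000 = 8.314 g

calcium pantothenate 1.329 mg; glucose 14.697 mL; L-arabinose 19.077 mL; HEPES 8.314 g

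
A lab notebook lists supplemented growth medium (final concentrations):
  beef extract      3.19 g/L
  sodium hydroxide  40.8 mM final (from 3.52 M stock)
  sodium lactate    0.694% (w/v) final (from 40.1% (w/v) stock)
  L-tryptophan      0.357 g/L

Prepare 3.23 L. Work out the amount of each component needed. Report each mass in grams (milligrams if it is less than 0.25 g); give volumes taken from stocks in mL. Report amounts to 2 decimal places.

Scale factor relative to 1 L: 3.23.
beef extract: 3.19 g/L × 3.23 L = 10.30 g
sodium hydroxide: V = C2·V2/C1 = 40.8 mM × 3230 mL ÷ 3520 mM = 37.44 mL
sodium lactate: dilute stock: 0.694% ÷ 40.1% × 3230 mL = 55.90 mL
L-tryptophan: 0.357 g/L × 3.23 L = 1.15 g

beef extract 10.30 g; sodium hydroxide 37.44 mL; sodium lactate 55.90 mL; L-tryptophan 1.15 g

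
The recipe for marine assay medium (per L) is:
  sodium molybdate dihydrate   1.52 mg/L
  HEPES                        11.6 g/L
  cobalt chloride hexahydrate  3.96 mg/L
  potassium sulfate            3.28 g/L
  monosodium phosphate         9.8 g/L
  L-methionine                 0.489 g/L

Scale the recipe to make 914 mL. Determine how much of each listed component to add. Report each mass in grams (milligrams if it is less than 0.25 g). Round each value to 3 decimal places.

sodium molybdate dihydrate 1.389 mg; HEPES 10.602 g; cobalt chloride hexahydrate 3.619 mg; potassium sulfate 2.998 g; monosodium phosphate 8.957 g; L-methionine 0.447 g

Scale factor relative to 1 L: 0.914.
sodium molybdate dihydrate: 1.52 mg/L × 0.914 L = 1.389 mg
HEPES: 11.6 g/L × 0.914 L = 10.602 g
cobalt chloride hexahydrate: 3.96 mg/L × 0.914 L = 3.619 mg
potassium sulfate: 3.28 g/L × 0.914 L = 2.998 g
monosodium phosphate: 9.8 g/L × 0.914 L = 8.957 g
L-methionine: 0.489 g/L × 0.914 L = 0.447 g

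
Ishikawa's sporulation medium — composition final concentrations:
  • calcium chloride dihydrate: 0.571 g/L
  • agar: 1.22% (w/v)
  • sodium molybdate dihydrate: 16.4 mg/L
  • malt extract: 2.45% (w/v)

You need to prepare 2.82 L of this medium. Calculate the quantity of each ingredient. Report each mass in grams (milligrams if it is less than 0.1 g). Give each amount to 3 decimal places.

calcium chloride dihydrate 1.610 g; agar 34.404 g; sodium molybdate dihydrate 46.248 mg; malt extract 69.090 g

Scale factor relative to 1 L: 2.82.
calcium chloride dihydrate: 0.571 g/L × 2.82 L = 1.610 g
agar: 1.22% w/v = 12.2 g/L → 12.2 × 2.82 L = 34.404 g
sodium molybdate dihydrate: 16.4 mg/L × 2.82 L = 46.248 mg
malt extract: 2.45% w/v = 24.5 g/L → 24.5 × 2.82 L = 69.090 g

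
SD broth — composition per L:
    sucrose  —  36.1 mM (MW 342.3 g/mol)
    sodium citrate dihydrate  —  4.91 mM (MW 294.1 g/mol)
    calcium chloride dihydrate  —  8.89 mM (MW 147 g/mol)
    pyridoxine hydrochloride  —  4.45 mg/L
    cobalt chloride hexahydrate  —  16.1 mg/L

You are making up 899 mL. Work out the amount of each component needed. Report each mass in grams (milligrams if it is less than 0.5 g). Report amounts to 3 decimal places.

sucrose 11.109 g; sodium citrate dihydrate 1.298 g; calcium chloride dihydrate 1.175 g; pyridoxine hydrochloride 4.001 mg; cobalt chloride hexahydrate 14.474 mg

Working volume: 899 mL = 0.899 L.
sucrose: 36.1 mmol/L × 342.3 g/mol × 0.899 L ÷ 1000 = 11.109 g
sodium citrate dihydrate: 4.91 mmol/L × 294.1 g/mol × 0.899 L ÷ 1000 = 1.298 g
calcium chloride dihydrate: 8.89 mmol/L × 147 g/mol × 0.899 L ÷ 1000 = 1.175 g
pyridoxine hydrochloride: 4.45 mg/L × 0.899 L = 4.001 mg
cobalt chloride hexahydrate: 16.1 mg/L × 0.899 L = 14.474 mg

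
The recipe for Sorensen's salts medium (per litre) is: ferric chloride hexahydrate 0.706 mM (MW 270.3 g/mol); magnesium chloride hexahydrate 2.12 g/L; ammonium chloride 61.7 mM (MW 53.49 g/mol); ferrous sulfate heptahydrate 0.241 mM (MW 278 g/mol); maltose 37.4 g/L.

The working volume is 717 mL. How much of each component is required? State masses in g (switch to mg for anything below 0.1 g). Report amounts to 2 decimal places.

Target volume = 717 mL = 0.717 L.
ferric chloride hexahydrate: 0.706 mmol/L × 270.3 g/mol × 0.717 L ÷ 1000 = 0.14 g
magnesium chloride hexahydrate: 2.12 g/L × 0.717 L = 1.52 g
ammonium chloride: 61.7 mmol/L × 53.49 g/mol × 0.717 L ÷ 1000 = 2.37 g
ferrous sulfate heptahydrate: 0.241 mmol/L × 278 mg/mmol × 0.717 L = 48.04 mg
maltose: 37.4 g/L × 0.717 L = 26.82 g

ferric chloride hexahydrate 0.14 g; magnesium chloride hexahydrate 1.52 g; ammonium chloride 2.37 g; ferrous sulfate heptahydrate 48.04 mg; maltose 26.82 g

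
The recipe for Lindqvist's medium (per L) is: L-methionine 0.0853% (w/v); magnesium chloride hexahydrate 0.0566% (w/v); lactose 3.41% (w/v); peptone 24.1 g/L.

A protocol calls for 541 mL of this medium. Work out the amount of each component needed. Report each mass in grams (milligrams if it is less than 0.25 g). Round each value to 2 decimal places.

L-methionine 0.46 g; magnesium chloride hexahydrate 0.31 g; lactose 18.45 g; peptone 13.04 g

Target volume = 541 mL = 0.541 L.
L-methionine: 0.0853 g per 100 mL × 541 mL ÷ 100 = 0.46 g
magnesium chloride hexahydrate: 0.0566% w/v = 0.566 g/L → 0.566 × 0.541 L = 0.31 g
lactose: 3.41 g per 100 mL × 541 mL ÷ 100 = 18.45 g
peptone: 24.1 g/L × 0.541 L = 13.04 g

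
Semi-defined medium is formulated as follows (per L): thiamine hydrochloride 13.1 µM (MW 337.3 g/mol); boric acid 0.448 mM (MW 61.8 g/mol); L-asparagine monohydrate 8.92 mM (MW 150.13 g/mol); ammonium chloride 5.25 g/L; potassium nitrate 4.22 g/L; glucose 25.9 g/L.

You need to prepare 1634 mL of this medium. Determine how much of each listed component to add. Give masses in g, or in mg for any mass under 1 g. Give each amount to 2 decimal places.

thiamine hydrochloride 7.22 mg; boric acid 45.24 mg; L-asparagine monohydrate 2.19 g; ammonium chloride 8.58 g; potassium nitrate 6.90 g; glucose 42.32 g

Target volume = 1634 mL = 1.634 L.
thiamine hydrochloride: 13.1 µmol/L × 337.3 g/mol × 1.634 L ÷ 1000 = 7.22 mg
boric acid: 0.448 mmol/L × 61.8 mg/mmol × 1.634 L = 45.24 mg
L-asparagine monohydrate: 8.92 mmol/L × 150.13 g/mol × 1.634 L ÷ 1000 = 2.19 g
ammonium chloride: 5.25 g/L × 1.634 L = 8.58 g
potassium nitrate: 4.22 g/L × 1.634 L = 6.90 g
glucose: 25.9 g/L × 1.634 L = 42.32 g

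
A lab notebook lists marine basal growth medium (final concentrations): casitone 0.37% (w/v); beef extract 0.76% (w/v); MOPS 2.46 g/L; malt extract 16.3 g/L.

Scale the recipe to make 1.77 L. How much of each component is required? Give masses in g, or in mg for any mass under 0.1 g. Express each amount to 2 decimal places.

casitone 6.55 g; beef extract 13.45 g; MOPS 4.35 g; malt extract 28.85 g

Scale factor relative to 1 L: 1.77.
casitone: 0.37% w/v = 3.7 g/L → 3.7 × 1.77 L = 6.55 g
beef extract: 0.76% w/v = 7.6 g/L → 7.6 × 1.77 L = 13.45 g
MOPS: 2.46 g/L × 1.77 L = 4.35 g
malt extract: 16.3 g/L × 1.77 L = 28.85 g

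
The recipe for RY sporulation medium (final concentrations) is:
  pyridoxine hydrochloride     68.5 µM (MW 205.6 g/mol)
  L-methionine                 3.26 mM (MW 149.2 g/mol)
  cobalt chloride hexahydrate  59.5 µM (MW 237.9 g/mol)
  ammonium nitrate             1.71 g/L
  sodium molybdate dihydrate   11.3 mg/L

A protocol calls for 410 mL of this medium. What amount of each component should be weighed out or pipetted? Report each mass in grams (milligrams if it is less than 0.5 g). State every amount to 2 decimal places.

pyridoxine hydrochloride 5.77 mg; L-methionine 199.42 mg; cobalt chloride hexahydrate 5.80 mg; ammonium nitrate 0.70 g; sodium molybdate dihydrate 4.63 mg

Working volume: 410 mL = 0.41 L.
pyridoxine hydrochloride: 68.5 µmol/L × 205.6 g/mol × 0.41 L ÷ 1000 = 5.77 mg
L-methionine: 3.26 mmol/L × 149.2 mg/mmol × 0.41 L = 199.42 mg
cobalt chloride hexahydrate: 59.5 µmol/L × 237.9 g/mol × 0.41 L ÷ 1000 = 5.80 mg
ammonium nitrate: 1.71 g/L × 0.41 L = 0.70 g
sodium molybdate dihydrate: 11.3 mg/L × 0.41 L = 4.63 mg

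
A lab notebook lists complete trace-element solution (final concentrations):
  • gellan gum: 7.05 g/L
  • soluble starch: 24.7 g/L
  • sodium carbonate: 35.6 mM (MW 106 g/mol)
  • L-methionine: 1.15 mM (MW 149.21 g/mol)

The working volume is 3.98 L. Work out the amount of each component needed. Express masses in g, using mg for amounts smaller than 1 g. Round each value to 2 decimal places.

gellan gum 28.06 g; soluble starch 98.31 g; sodium carbonate 15.02 g; L-methionine 682.93 mg

Scale factor relative to 1 L: 3.98.
gellan gum: 7.05 g/L × 3.98 L = 28.06 g
soluble starch: 24.7 g/L × 3.98 L = 98.31 g
sodium carbonate: 35.6 mmol/L × 106 g/mol × 3.98 L ÷ 1000 = 15.02 g
L-methionine: 1.15 mmol/L × 149.21 mg/mmol × 3.98 L = 682.93 mg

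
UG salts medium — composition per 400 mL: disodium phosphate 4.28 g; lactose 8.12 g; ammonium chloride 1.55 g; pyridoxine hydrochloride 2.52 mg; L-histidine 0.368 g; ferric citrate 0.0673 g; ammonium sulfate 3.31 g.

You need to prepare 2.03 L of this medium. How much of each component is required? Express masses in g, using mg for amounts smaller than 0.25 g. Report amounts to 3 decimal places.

disodium phosphate 21.721 g; lactose 41.209 g; ammonium chloride 7.866 g; pyridoxine hydrochloride 12.789 mg; L-histidine 1.868 g; ferric citrate 0.342 g; ammonium sulfate 16.798 g

Scale factor = 2030 mL / 400 mL = 5.075.
disodium phosphate: 4.28 g × (2030 mL / 400 mL) = 21.721 g
lactose: 8.12 g × (2030 mL / 400 mL) = 41.209 g
ammonium chloride: 1.55 g × (2030 mL / 400 mL) = 7.866 g
pyridoxine hydrochloride: 2.52 mg × (2030 mL / 400 mL) = 12.789 mg
L-histidine: 0.368 g × (2030 mL / 400 mL) = 1.868 g
ferric citrate: 0.0673 g × (2030 mL / 400 mL) = 0.342 g
ammonium sulfate: 3.31 g × (2030 mL / 400 mL) = 16.798 g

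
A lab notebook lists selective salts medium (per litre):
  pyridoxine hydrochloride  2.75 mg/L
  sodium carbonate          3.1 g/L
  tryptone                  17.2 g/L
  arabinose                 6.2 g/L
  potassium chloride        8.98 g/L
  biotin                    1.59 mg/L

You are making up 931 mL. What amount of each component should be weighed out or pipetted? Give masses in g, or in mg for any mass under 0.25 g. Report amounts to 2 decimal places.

Scale factor relative to 1 L: 0.931.
pyridoxine hydrochloride: 2.75 mg/L × 0.931 L = 2.56 mg
sodium carbonate: 3.1 g/L × 0.931 L = 2.89 g
tryptone: 17.2 g/L × 0.931 L = 16.01 g
arabinose: 6.2 g/L × 0.931 L = 5.77 g
potassium chloride: 8.98 g/L × 0.931 L = 8.36 g
biotin: 1.59 mg/L × 0.931 L = 1.48 mg

pyridoxine hydrochloride 2.56 mg; sodium carbonate 2.89 g; tryptone 16.01 g; arabinose 5.77 g; potassium chloride 8.36 g; biotin 1.48 mg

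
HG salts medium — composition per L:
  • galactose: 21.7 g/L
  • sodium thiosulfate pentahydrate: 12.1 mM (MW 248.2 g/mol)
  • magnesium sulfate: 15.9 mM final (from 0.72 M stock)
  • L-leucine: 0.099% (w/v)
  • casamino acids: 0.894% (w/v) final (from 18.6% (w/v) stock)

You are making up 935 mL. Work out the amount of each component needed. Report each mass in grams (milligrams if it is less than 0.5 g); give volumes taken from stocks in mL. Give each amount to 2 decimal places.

Target volume = 935 mL = 0.935 L.
galactose: 21.7 g/L × 0.935 L = 20.29 g
sodium thiosulfate pentahydrate: 12.1 mmol/L × 248.2 g/mol × 0.935 L ÷ 1000 = 2.81 g
magnesium sulfate: C1V1 = C2V2 → 15.9 mM × 935 mL ÷ 720 mM = 20.65 mL
L-leucine: 0.099% w/v = 0.99 g/L → 0.99 × 0.935 L = 0.93 g
casamino acids: C1V1 = C2V2 → 0.894% ÷ 18.6% × 935 mL = 44.94 mL

galactose 20.29 g; sodium thiosulfate pentahydrate 2.81 g; magnesium sulfate 20.65 mL; L-leucine 0.93 g; casamino acids 44.94 mL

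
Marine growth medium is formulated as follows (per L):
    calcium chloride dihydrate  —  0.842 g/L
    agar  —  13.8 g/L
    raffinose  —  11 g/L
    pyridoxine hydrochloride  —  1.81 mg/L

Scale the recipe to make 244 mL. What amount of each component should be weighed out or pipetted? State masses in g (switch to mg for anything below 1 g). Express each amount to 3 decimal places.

Working volume: 244 mL = 0.244 L.
calcium chloride dihydrate: 0.842 g/L × 0.244 L = 0.205448 g = 205.448 mg
agar: 13.8 g/L × 0.244 L = 3.367 g
raffinose: 11 g/L × 0.244 L = 2.684 g
pyridoxine hydrochloride: 1.81 mg/L × 0.244 L = 0.442 mg

calcium chloride dihydrate 205.448 mg; agar 3.367 g; raffinose 2.684 g; pyridoxine hydrochloride 0.442 mg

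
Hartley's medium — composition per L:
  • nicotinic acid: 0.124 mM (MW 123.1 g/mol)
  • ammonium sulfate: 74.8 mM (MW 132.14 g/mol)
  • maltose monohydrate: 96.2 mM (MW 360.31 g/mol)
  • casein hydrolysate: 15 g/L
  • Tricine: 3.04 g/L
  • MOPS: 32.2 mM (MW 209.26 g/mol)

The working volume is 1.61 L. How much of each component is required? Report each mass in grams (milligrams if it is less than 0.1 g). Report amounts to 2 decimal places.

Scale factor relative to 1 L: 1.61.
nicotinic acid: 0.124 mmol/L × 123.1 mg/mmol × 1.61 L = 24.58 mg
ammonium sulfate: 74.8 mmol/L × 132.14 g/mol × 1.61 L ÷ 1000 = 15.91 g
maltose monohydrate: 96.2 mmol/L × 360.31 g/mol × 1.61 L ÷ 1000 = 55.81 g
casein hydrolysate: 15 g/L × 1.61 L = 24.15 g
Tricine: 3.04 g/L × 1.61 L = 4.89 g
MOPS: 32.2 mmol/L × 209.26 g/mol × 1.61 L ÷ 1000 = 10.85 g

nicotinic acid 24.58 mg; ammonium sulfate 15.91 g; maltose monohydrate 55.81 g; casein hydrolysate 24.15 g; Tricine 4.89 g; MOPS 10.85 g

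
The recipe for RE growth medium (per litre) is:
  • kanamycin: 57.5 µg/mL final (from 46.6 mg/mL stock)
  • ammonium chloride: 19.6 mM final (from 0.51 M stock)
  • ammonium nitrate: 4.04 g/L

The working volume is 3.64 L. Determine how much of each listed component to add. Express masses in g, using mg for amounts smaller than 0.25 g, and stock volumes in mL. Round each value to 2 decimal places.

kanamycin 4.49 mL; ammonium chloride 139.89 mL; ammonium nitrate 14.71 g

Scale factor relative to 1 L: 3.64.
kanamycin: dilute stock: 57.5 µg/mL × 3640 mL ÷ 46600 µg/mL = 4.49 mL
ammonium chloride: V = C2·V2/C1 = 19.6 mM × 3640 mL ÷ 510 mM = 139.89 mL
ammonium nitrate: 4.04 g/L × 3.64 L = 14.71 g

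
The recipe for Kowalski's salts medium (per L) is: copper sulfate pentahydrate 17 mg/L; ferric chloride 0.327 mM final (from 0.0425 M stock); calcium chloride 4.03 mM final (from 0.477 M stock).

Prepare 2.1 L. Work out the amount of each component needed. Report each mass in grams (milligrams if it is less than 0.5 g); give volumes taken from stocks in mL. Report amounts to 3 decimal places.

Working volume: 2.1 L.
copper sulfate pentahydrate: 17 mg/L × 2.1 L = 35.700 mg
ferric chloride: C1V1 = C2V2 → 0.327 mM × 2100 mL ÷ 42.5 mM = 16.158 mL
calcium chloride: V = C2·V2/C1 = 4.03 mM × 2100 mL ÷ 477 mM = 17.742 mL

copper sulfate pentahydrate 35.700 mg; ferric chloride 16.158 mL; calcium chloride 17.742 mL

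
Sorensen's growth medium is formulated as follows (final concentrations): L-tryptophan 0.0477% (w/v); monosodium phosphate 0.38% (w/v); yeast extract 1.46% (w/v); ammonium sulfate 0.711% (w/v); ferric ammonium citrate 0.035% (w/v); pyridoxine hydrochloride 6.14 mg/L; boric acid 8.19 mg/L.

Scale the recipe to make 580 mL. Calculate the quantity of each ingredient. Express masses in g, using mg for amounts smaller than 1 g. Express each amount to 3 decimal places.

L-tryptophan 276.660 mg; monosodium phosphate 2.204 g; yeast extract 8.468 g; ammonium sulfate 4.124 g; ferric ammonium citrate 203.000 mg; pyridoxine hydrochloride 3.561 mg; boric acid 4.750 mg

Scale factor relative to 1 L: 0.58.
L-tryptophan: 0.0477% w/v = 0.477 g/L → 0.477 × 0.58 L = 0.27666 g = 276.660 mg
monosodium phosphate: 0.38 g per 100 mL × 580 mL ÷ 100 = 2.204 g
yeast extract: 1.46 g per 100 mL × 580 mL ÷ 100 = 8.468 g
ammonium sulfate: 0.711 g per 100 mL × 580 mL ÷ 100 = 4.124 g
ferric ammonium citrate: 0.035 g per 100 mL × 580 mL ÷ 100 = 0.203 g = 203.000 mg
pyridoxine hydrochloride: 6.14 mg/L × 0.58 L = 3.561 mg
boric acid: 8.19 mg/L × 0.58 L = 4.750 mg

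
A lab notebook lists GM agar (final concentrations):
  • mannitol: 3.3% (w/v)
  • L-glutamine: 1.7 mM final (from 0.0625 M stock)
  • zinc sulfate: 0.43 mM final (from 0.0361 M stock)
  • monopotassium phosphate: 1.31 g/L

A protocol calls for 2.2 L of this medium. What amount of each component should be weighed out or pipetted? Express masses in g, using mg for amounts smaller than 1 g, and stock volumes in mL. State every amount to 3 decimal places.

Scale factor relative to 1 L: 2.2.
mannitol: 3.3 g per 100 mL × 2200 mL ÷ 100 = 72.600 g
L-glutamine: V = C2·V2/C1 = 1.7 mM × 2200 mL ÷ 62.5 mM = 59.840 mL
zinc sulfate: C1V1 = C2V2 → 0.43 mM × 2200 mL ÷ 36.1 mM = 26.205 mL
monopotassium phosphate: 1.31 g/L × 2.2 L = 2.882 g

mannitol 72.600 g; L-glutamine 59.840 mL; zinc sulfate 26.205 mL; monopotassium phosphate 2.882 g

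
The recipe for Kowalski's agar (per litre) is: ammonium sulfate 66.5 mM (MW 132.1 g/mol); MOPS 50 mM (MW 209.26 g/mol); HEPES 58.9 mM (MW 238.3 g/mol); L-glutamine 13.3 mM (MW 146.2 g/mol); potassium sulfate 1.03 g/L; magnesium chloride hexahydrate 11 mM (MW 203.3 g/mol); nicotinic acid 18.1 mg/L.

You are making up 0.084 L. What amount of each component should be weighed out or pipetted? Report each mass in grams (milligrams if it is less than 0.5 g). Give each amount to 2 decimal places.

ammonium sulfate 0.74 g; MOPS 0.88 g; HEPES 1.18 g; L-glutamine 163.33 mg; potassium sulfate 86.52 mg; magnesium chloride hexahydrate 187.85 mg; nicotinic acid 1.52 mg

Working volume: 0.084 L.
ammonium sulfate: 66.5 mmol/L × 132.1 g/mol × 0.084 L ÷ 1000 = 0.74 g
MOPS: 50 mmol/L × 209.26 g/mol × 0.084 L ÷ 1000 = 0.88 g
HEPES: 58.9 mmol/L × 238.3 g/mol × 0.084 L ÷ 1000 = 1.18 g
L-glutamine: 13.3 mmol/L × 146.2 mg/mmol × 0.084 L = 163.33 mg
potassium sulfate: 1.03 g/L × 0.084 L = 0.08652 g = 86.52 mg
magnesium chloride hexahydrate: 11 mmol/L × 203.3 mg/mmol × 0.084 L = 187.85 mg
nicotinic acid: 18.1 mg/L × 0.084 L = 1.52 mg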